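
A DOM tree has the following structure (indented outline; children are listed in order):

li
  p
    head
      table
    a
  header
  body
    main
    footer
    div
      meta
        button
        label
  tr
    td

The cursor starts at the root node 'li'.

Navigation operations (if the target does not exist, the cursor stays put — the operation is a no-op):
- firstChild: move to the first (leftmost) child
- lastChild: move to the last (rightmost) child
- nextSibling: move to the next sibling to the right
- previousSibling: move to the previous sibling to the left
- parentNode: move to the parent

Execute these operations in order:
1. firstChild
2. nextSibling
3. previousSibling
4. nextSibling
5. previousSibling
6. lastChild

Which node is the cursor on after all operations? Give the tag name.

After 1 (firstChild): p
After 2 (nextSibling): header
After 3 (previousSibling): p
After 4 (nextSibling): header
After 5 (previousSibling): p
After 6 (lastChild): a

Answer: a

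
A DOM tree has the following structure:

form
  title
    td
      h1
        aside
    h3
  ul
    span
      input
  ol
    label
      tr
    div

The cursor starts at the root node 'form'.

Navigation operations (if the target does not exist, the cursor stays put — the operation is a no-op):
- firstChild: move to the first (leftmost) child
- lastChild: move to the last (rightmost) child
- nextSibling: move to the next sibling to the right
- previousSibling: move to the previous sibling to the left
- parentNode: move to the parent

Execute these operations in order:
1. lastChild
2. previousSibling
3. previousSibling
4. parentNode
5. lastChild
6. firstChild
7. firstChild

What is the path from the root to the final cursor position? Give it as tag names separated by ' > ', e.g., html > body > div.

After 1 (lastChild): ol
After 2 (previousSibling): ul
After 3 (previousSibling): title
After 4 (parentNode): form
After 5 (lastChild): ol
After 6 (firstChild): label
After 7 (firstChild): tr

Answer: form > ol > label > tr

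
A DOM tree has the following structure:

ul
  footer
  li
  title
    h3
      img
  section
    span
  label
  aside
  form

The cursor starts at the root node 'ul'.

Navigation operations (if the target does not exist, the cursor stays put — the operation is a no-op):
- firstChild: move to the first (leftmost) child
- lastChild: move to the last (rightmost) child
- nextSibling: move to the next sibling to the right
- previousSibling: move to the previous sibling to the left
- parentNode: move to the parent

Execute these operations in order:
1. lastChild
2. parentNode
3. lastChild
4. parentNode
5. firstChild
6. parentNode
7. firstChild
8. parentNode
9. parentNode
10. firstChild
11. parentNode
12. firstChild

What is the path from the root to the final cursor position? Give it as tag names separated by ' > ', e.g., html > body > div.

Answer: ul > footer

Derivation:
After 1 (lastChild): form
After 2 (parentNode): ul
After 3 (lastChild): form
After 4 (parentNode): ul
After 5 (firstChild): footer
After 6 (parentNode): ul
After 7 (firstChild): footer
After 8 (parentNode): ul
After 9 (parentNode): ul (no-op, stayed)
After 10 (firstChild): footer
After 11 (parentNode): ul
After 12 (firstChild): footer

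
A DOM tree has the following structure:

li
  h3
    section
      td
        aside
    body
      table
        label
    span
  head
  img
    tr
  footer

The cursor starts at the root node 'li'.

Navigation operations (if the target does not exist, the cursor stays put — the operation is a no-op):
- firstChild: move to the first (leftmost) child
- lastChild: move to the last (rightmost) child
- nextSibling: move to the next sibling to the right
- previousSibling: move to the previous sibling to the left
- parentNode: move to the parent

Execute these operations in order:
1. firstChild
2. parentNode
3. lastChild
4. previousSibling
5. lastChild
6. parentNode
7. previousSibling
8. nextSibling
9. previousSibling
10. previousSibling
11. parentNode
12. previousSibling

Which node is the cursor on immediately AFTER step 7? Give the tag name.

Answer: head

Derivation:
After 1 (firstChild): h3
After 2 (parentNode): li
After 3 (lastChild): footer
After 4 (previousSibling): img
After 5 (lastChild): tr
After 6 (parentNode): img
After 7 (previousSibling): head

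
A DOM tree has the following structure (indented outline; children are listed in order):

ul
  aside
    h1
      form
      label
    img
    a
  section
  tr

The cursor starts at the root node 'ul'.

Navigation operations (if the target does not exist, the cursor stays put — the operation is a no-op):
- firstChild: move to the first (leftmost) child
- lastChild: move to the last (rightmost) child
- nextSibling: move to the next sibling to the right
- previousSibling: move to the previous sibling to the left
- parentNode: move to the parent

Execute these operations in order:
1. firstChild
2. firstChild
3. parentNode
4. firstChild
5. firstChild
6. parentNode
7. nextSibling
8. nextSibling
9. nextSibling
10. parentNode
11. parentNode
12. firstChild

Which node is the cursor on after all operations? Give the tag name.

After 1 (firstChild): aside
After 2 (firstChild): h1
After 3 (parentNode): aside
After 4 (firstChild): h1
After 5 (firstChild): form
After 6 (parentNode): h1
After 7 (nextSibling): img
After 8 (nextSibling): a
After 9 (nextSibling): a (no-op, stayed)
After 10 (parentNode): aside
After 11 (parentNode): ul
After 12 (firstChild): aside

Answer: aside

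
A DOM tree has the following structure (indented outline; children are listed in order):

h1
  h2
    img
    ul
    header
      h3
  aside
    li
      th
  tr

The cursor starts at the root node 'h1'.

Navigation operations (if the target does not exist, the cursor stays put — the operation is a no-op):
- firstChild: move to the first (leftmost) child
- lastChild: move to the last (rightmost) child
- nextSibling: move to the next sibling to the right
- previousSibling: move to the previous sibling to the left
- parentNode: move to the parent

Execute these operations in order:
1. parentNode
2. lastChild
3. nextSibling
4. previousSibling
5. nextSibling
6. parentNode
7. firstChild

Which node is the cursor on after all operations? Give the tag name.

After 1 (parentNode): h1 (no-op, stayed)
After 2 (lastChild): tr
After 3 (nextSibling): tr (no-op, stayed)
After 4 (previousSibling): aside
After 5 (nextSibling): tr
After 6 (parentNode): h1
After 7 (firstChild): h2

Answer: h2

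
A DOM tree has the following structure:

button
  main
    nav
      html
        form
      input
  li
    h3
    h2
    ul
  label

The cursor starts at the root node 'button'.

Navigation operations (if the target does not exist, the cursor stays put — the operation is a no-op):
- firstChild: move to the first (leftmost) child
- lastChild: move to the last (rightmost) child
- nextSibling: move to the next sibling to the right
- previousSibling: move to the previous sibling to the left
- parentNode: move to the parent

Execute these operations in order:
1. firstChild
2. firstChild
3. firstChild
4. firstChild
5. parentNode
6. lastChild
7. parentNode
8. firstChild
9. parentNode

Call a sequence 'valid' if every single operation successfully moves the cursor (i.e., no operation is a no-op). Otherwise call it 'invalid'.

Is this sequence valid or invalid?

After 1 (firstChild): main
After 2 (firstChild): nav
After 3 (firstChild): html
After 4 (firstChild): form
After 5 (parentNode): html
After 6 (lastChild): form
After 7 (parentNode): html
After 8 (firstChild): form
After 9 (parentNode): html

Answer: valid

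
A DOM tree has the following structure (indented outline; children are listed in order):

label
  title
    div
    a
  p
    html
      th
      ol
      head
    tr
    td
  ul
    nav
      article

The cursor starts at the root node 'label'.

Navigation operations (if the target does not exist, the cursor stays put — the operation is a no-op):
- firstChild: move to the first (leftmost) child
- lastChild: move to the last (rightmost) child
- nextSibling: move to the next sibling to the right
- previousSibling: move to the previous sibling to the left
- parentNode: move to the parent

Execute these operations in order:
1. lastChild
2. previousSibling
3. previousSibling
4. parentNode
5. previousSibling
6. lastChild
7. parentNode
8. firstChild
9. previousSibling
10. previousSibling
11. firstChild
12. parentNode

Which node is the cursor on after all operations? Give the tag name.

After 1 (lastChild): ul
After 2 (previousSibling): p
After 3 (previousSibling): title
After 4 (parentNode): label
After 5 (previousSibling): label (no-op, stayed)
After 6 (lastChild): ul
After 7 (parentNode): label
After 8 (firstChild): title
After 9 (previousSibling): title (no-op, stayed)
After 10 (previousSibling): title (no-op, stayed)
After 11 (firstChild): div
After 12 (parentNode): title

Answer: title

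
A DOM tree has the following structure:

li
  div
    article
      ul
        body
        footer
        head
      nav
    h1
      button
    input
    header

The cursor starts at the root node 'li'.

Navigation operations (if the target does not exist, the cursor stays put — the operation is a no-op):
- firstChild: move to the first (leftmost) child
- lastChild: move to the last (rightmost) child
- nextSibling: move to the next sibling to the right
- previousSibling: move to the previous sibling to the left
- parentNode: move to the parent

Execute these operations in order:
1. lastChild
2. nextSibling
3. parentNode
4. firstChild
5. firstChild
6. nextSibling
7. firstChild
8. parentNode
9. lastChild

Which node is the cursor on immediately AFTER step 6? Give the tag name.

After 1 (lastChild): div
After 2 (nextSibling): div (no-op, stayed)
After 3 (parentNode): li
After 4 (firstChild): div
After 5 (firstChild): article
After 6 (nextSibling): h1

Answer: h1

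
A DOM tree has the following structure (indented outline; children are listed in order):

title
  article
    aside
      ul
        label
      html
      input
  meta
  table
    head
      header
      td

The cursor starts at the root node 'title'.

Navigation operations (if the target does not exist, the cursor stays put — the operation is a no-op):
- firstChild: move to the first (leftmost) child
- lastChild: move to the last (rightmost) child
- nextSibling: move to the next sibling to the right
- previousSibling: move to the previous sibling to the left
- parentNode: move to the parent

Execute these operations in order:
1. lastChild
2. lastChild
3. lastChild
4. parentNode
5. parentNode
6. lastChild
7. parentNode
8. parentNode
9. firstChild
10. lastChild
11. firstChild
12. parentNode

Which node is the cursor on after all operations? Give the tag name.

Answer: aside

Derivation:
After 1 (lastChild): table
After 2 (lastChild): head
After 3 (lastChild): td
After 4 (parentNode): head
After 5 (parentNode): table
After 6 (lastChild): head
After 7 (parentNode): table
After 8 (parentNode): title
After 9 (firstChild): article
After 10 (lastChild): aside
After 11 (firstChild): ul
After 12 (parentNode): aside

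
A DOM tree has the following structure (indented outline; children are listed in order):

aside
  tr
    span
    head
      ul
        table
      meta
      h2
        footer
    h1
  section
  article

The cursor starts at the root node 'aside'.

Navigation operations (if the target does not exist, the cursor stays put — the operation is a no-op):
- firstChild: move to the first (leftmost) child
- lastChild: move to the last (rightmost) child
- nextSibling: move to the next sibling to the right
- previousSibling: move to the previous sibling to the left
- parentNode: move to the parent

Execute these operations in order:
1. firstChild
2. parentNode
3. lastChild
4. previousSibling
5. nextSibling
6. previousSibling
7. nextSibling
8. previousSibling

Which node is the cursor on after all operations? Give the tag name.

After 1 (firstChild): tr
After 2 (parentNode): aside
After 3 (lastChild): article
After 4 (previousSibling): section
After 5 (nextSibling): article
After 6 (previousSibling): section
After 7 (nextSibling): article
After 8 (previousSibling): section

Answer: section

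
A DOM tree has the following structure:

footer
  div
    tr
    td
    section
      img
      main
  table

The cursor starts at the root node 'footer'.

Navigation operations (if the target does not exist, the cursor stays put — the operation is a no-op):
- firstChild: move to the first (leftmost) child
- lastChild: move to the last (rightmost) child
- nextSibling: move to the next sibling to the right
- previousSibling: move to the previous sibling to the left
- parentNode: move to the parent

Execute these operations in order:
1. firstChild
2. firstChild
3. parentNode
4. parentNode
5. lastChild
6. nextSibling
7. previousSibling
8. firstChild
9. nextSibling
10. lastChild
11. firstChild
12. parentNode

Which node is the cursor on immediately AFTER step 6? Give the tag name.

Answer: table

Derivation:
After 1 (firstChild): div
After 2 (firstChild): tr
After 3 (parentNode): div
After 4 (parentNode): footer
After 5 (lastChild): table
After 6 (nextSibling): table (no-op, stayed)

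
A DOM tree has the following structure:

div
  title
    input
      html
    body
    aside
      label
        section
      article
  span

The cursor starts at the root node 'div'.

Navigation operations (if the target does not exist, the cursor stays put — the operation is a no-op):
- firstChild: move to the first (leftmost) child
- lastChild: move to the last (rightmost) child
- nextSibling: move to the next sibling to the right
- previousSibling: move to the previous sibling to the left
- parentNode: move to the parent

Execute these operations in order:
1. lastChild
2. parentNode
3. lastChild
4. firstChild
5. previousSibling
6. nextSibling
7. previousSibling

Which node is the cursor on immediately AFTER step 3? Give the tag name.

After 1 (lastChild): span
After 2 (parentNode): div
After 3 (lastChild): span

Answer: span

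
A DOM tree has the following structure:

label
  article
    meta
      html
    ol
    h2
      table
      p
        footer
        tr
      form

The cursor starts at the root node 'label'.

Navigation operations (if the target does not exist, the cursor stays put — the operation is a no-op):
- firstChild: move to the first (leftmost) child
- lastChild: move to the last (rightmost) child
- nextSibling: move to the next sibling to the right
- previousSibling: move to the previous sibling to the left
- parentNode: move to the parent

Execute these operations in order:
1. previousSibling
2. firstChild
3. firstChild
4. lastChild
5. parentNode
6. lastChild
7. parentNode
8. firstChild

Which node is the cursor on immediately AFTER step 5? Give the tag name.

Answer: meta

Derivation:
After 1 (previousSibling): label (no-op, stayed)
After 2 (firstChild): article
After 3 (firstChild): meta
After 4 (lastChild): html
After 5 (parentNode): meta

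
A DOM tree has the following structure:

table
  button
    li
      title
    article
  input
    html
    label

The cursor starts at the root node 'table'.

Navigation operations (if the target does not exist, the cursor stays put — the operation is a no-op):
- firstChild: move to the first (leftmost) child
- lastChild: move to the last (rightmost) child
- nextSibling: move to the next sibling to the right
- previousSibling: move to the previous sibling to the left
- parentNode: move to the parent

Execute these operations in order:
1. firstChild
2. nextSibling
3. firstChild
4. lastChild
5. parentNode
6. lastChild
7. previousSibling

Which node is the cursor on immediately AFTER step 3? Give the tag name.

After 1 (firstChild): button
After 2 (nextSibling): input
After 3 (firstChild): html

Answer: html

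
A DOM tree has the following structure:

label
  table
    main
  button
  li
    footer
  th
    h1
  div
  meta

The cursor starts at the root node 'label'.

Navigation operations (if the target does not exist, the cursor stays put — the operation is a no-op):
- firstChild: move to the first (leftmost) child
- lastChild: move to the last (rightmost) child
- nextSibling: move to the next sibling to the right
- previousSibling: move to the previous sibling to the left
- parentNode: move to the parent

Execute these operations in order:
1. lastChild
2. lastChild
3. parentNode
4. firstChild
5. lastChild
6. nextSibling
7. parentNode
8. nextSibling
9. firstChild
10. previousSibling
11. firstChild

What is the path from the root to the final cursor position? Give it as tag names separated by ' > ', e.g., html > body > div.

After 1 (lastChild): meta
After 2 (lastChild): meta (no-op, stayed)
After 3 (parentNode): label
After 4 (firstChild): table
After 5 (lastChild): main
After 6 (nextSibling): main (no-op, stayed)
After 7 (parentNode): table
After 8 (nextSibling): button
After 9 (firstChild): button (no-op, stayed)
After 10 (previousSibling): table
After 11 (firstChild): main

Answer: label > table > main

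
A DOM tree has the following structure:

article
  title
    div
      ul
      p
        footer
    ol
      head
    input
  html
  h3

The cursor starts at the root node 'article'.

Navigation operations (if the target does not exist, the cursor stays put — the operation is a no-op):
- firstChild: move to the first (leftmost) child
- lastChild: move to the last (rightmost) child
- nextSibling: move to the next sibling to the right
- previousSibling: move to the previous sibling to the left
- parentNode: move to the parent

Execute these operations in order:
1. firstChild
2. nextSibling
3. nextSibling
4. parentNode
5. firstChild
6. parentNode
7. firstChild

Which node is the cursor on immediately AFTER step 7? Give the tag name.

After 1 (firstChild): title
After 2 (nextSibling): html
After 3 (nextSibling): h3
After 4 (parentNode): article
After 5 (firstChild): title
After 6 (parentNode): article
After 7 (firstChild): title

Answer: title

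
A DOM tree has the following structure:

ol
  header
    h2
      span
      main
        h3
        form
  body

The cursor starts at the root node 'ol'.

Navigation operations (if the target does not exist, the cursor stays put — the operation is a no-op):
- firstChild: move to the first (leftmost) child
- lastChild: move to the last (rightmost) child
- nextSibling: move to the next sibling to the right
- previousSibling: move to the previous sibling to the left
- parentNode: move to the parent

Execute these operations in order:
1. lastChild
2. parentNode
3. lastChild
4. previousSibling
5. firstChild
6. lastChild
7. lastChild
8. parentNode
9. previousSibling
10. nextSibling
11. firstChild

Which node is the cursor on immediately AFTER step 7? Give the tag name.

After 1 (lastChild): body
After 2 (parentNode): ol
After 3 (lastChild): body
After 4 (previousSibling): header
After 5 (firstChild): h2
After 6 (lastChild): main
After 7 (lastChild): form

Answer: form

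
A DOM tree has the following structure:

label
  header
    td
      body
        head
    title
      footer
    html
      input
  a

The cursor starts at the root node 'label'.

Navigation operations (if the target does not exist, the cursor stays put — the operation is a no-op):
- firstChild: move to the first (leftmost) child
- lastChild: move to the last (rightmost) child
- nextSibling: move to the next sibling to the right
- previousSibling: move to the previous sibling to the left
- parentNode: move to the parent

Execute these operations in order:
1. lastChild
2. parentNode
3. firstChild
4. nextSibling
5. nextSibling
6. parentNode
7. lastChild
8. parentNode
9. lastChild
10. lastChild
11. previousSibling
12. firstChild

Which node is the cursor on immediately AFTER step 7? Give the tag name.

Answer: a

Derivation:
After 1 (lastChild): a
After 2 (parentNode): label
After 3 (firstChild): header
After 4 (nextSibling): a
After 5 (nextSibling): a (no-op, stayed)
After 6 (parentNode): label
After 7 (lastChild): a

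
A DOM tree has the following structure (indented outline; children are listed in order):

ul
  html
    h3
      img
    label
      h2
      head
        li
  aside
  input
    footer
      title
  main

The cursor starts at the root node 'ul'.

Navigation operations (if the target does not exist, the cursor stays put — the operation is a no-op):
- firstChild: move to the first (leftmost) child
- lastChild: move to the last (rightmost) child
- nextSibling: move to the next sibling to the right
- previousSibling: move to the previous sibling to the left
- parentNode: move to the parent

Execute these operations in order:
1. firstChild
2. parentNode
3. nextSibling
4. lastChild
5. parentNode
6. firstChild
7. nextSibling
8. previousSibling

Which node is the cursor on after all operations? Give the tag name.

After 1 (firstChild): html
After 2 (parentNode): ul
After 3 (nextSibling): ul (no-op, stayed)
After 4 (lastChild): main
After 5 (parentNode): ul
After 6 (firstChild): html
After 7 (nextSibling): aside
After 8 (previousSibling): html

Answer: html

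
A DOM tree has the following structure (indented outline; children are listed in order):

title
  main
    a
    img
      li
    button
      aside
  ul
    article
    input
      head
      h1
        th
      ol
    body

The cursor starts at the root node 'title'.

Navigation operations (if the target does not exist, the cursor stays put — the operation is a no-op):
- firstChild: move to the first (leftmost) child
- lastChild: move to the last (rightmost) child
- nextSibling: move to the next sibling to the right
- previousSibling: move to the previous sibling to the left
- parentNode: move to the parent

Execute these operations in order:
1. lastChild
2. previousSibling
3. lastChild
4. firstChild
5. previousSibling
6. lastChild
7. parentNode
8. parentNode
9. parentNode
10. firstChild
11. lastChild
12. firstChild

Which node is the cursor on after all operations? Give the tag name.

Answer: aside

Derivation:
After 1 (lastChild): ul
After 2 (previousSibling): main
After 3 (lastChild): button
After 4 (firstChild): aside
After 5 (previousSibling): aside (no-op, stayed)
After 6 (lastChild): aside (no-op, stayed)
After 7 (parentNode): button
After 8 (parentNode): main
After 9 (parentNode): title
After 10 (firstChild): main
After 11 (lastChild): button
After 12 (firstChild): aside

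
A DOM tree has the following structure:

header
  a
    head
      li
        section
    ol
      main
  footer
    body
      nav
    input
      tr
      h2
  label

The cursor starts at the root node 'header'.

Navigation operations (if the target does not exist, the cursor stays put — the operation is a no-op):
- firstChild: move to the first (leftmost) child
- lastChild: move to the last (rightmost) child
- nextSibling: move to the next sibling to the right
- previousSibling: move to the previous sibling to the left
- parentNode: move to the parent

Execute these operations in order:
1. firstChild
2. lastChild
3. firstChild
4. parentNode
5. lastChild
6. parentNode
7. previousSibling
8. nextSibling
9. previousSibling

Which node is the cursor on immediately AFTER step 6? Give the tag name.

After 1 (firstChild): a
After 2 (lastChild): ol
After 3 (firstChild): main
After 4 (parentNode): ol
After 5 (lastChild): main
After 6 (parentNode): ol

Answer: ol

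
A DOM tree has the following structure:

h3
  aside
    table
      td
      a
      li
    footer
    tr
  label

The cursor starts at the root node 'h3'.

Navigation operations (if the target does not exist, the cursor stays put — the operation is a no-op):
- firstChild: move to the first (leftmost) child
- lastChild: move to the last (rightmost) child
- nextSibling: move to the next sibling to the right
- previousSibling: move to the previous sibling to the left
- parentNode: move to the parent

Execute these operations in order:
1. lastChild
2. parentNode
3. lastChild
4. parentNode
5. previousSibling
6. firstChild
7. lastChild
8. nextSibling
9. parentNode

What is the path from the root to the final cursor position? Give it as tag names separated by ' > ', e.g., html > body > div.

After 1 (lastChild): label
After 2 (parentNode): h3
After 3 (lastChild): label
After 4 (parentNode): h3
After 5 (previousSibling): h3 (no-op, stayed)
After 6 (firstChild): aside
After 7 (lastChild): tr
After 8 (nextSibling): tr (no-op, stayed)
After 9 (parentNode): aside

Answer: h3 > aside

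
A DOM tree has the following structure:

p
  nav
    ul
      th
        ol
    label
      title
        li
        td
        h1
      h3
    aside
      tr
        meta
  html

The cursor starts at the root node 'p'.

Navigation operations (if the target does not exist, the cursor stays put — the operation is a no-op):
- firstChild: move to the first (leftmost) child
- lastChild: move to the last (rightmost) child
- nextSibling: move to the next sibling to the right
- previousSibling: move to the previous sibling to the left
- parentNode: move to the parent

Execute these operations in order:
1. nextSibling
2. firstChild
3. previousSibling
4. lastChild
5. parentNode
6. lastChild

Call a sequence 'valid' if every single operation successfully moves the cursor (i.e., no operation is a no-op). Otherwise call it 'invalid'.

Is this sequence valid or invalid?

Answer: invalid

Derivation:
After 1 (nextSibling): p (no-op, stayed)
After 2 (firstChild): nav
After 3 (previousSibling): nav (no-op, stayed)
After 4 (lastChild): aside
After 5 (parentNode): nav
After 6 (lastChild): aside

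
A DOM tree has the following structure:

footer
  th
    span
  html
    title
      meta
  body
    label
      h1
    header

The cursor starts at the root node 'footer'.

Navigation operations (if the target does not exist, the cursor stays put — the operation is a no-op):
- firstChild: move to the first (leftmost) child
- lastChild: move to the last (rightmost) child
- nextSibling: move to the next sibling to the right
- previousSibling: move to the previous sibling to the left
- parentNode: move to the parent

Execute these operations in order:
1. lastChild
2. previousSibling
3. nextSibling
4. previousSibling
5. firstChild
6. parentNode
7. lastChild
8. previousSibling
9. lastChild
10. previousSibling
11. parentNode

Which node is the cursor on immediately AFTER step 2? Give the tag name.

After 1 (lastChild): body
After 2 (previousSibling): html

Answer: html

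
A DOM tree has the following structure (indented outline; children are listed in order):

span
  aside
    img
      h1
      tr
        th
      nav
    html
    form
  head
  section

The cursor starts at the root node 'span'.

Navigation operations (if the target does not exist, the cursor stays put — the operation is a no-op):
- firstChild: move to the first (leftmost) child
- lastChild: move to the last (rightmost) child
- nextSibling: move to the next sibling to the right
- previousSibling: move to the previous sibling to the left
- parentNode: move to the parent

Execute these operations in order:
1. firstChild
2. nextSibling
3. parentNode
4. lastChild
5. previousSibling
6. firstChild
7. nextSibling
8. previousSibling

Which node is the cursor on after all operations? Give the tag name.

After 1 (firstChild): aside
After 2 (nextSibling): head
After 3 (parentNode): span
After 4 (lastChild): section
After 5 (previousSibling): head
After 6 (firstChild): head (no-op, stayed)
After 7 (nextSibling): section
After 8 (previousSibling): head

Answer: head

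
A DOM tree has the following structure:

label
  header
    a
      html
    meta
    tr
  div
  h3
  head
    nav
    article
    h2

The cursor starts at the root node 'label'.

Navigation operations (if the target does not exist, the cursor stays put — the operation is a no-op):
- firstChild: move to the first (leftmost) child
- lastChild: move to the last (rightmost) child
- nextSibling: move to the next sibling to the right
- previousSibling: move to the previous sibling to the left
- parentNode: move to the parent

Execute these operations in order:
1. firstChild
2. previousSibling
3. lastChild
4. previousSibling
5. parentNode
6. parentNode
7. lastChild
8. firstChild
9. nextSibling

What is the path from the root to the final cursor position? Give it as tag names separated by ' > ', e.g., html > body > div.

Answer: label > head > article

Derivation:
After 1 (firstChild): header
After 2 (previousSibling): header (no-op, stayed)
After 3 (lastChild): tr
After 4 (previousSibling): meta
After 5 (parentNode): header
After 6 (parentNode): label
After 7 (lastChild): head
After 8 (firstChild): nav
After 9 (nextSibling): article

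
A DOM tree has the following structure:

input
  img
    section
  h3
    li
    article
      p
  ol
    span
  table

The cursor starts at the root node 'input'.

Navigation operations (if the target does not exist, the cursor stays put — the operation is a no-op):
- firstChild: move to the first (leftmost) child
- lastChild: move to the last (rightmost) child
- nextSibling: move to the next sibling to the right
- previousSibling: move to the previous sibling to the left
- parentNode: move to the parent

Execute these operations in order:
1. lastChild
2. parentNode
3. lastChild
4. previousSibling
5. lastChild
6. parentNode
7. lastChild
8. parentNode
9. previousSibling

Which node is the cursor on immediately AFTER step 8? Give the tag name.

Answer: ol

Derivation:
After 1 (lastChild): table
After 2 (parentNode): input
After 3 (lastChild): table
After 4 (previousSibling): ol
After 5 (lastChild): span
After 6 (parentNode): ol
After 7 (lastChild): span
After 8 (parentNode): ol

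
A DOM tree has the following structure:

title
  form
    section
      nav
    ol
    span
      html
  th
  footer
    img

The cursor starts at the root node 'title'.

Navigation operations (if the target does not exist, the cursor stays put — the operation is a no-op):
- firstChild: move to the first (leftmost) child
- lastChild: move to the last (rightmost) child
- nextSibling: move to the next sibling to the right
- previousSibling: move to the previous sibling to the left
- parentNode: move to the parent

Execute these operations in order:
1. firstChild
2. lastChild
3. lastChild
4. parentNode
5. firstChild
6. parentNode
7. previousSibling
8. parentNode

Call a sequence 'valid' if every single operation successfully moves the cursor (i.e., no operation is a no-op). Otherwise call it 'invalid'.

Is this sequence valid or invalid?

After 1 (firstChild): form
After 2 (lastChild): span
After 3 (lastChild): html
After 4 (parentNode): span
After 5 (firstChild): html
After 6 (parentNode): span
After 7 (previousSibling): ol
After 8 (parentNode): form

Answer: valid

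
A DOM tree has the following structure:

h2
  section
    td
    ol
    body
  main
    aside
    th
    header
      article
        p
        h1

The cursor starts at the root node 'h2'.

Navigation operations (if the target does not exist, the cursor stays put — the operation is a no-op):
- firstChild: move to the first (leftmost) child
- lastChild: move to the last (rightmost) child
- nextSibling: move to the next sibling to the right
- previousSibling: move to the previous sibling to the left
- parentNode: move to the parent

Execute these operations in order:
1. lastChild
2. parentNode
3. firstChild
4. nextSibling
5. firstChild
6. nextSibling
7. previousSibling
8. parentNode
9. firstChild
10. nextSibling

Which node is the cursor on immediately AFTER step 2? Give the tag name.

After 1 (lastChild): main
After 2 (parentNode): h2

Answer: h2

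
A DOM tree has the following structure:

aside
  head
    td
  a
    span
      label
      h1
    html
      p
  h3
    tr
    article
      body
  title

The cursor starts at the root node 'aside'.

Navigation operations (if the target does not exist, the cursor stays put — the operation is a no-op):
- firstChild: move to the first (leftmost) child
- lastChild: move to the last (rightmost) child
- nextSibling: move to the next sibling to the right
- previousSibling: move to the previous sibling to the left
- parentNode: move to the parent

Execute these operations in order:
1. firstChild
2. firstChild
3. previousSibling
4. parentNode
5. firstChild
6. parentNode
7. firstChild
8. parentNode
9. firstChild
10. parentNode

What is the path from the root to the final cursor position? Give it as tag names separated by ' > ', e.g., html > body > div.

After 1 (firstChild): head
After 2 (firstChild): td
After 3 (previousSibling): td (no-op, stayed)
After 4 (parentNode): head
After 5 (firstChild): td
After 6 (parentNode): head
After 7 (firstChild): td
After 8 (parentNode): head
After 9 (firstChild): td
After 10 (parentNode): head

Answer: aside > head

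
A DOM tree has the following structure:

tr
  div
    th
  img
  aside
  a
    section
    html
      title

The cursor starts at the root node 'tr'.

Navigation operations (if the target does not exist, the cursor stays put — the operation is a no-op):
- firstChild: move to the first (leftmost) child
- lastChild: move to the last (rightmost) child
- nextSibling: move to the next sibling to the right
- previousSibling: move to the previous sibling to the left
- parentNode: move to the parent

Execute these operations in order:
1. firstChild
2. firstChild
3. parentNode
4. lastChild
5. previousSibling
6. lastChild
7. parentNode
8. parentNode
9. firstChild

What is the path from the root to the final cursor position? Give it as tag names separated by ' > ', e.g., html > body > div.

Answer: tr > div

Derivation:
After 1 (firstChild): div
After 2 (firstChild): th
After 3 (parentNode): div
After 4 (lastChild): th
After 5 (previousSibling): th (no-op, stayed)
After 6 (lastChild): th (no-op, stayed)
After 7 (parentNode): div
After 8 (parentNode): tr
After 9 (firstChild): div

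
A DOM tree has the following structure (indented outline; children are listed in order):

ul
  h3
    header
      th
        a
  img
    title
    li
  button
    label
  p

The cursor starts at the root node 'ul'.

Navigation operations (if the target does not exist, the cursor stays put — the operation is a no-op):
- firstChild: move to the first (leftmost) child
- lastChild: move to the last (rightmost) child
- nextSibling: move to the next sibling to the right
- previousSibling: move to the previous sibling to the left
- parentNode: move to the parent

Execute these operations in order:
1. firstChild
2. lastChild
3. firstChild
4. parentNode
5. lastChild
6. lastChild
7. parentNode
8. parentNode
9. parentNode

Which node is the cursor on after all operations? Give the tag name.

After 1 (firstChild): h3
After 2 (lastChild): header
After 3 (firstChild): th
After 4 (parentNode): header
After 5 (lastChild): th
After 6 (lastChild): a
After 7 (parentNode): th
After 8 (parentNode): header
After 9 (parentNode): h3

Answer: h3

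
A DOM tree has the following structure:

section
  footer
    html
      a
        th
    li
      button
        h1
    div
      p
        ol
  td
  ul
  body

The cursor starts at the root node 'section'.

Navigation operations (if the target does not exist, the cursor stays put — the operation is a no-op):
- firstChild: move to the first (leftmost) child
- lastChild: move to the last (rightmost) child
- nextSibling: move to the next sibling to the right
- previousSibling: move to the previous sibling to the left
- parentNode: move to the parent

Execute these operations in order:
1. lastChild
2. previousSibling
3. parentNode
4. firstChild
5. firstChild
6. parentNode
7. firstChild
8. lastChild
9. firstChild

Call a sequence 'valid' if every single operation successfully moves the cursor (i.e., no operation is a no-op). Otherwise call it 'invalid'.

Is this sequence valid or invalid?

Answer: valid

Derivation:
After 1 (lastChild): body
After 2 (previousSibling): ul
After 3 (parentNode): section
After 4 (firstChild): footer
After 5 (firstChild): html
After 6 (parentNode): footer
After 7 (firstChild): html
After 8 (lastChild): a
After 9 (firstChild): th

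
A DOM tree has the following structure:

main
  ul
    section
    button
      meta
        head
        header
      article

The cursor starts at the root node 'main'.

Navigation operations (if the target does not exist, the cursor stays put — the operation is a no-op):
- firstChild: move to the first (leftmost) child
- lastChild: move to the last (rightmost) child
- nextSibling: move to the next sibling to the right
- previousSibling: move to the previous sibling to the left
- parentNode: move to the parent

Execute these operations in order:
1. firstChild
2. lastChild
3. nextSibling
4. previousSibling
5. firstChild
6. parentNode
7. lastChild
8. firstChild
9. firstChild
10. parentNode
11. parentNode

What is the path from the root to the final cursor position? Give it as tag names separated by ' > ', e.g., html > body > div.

After 1 (firstChild): ul
After 2 (lastChild): button
After 3 (nextSibling): button (no-op, stayed)
After 4 (previousSibling): section
After 5 (firstChild): section (no-op, stayed)
After 6 (parentNode): ul
After 7 (lastChild): button
After 8 (firstChild): meta
After 9 (firstChild): head
After 10 (parentNode): meta
After 11 (parentNode): button

Answer: main > ul > button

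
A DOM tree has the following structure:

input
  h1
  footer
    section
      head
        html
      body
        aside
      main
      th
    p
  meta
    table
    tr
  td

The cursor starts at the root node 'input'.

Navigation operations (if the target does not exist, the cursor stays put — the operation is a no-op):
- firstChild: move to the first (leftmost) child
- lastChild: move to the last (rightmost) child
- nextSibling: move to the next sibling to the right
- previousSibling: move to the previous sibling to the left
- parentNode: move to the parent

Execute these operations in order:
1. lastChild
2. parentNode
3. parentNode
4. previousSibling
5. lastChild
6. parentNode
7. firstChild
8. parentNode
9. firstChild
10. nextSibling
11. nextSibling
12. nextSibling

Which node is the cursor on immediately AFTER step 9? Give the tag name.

Answer: h1

Derivation:
After 1 (lastChild): td
After 2 (parentNode): input
After 3 (parentNode): input (no-op, stayed)
After 4 (previousSibling): input (no-op, stayed)
After 5 (lastChild): td
After 6 (parentNode): input
After 7 (firstChild): h1
After 8 (parentNode): input
After 9 (firstChild): h1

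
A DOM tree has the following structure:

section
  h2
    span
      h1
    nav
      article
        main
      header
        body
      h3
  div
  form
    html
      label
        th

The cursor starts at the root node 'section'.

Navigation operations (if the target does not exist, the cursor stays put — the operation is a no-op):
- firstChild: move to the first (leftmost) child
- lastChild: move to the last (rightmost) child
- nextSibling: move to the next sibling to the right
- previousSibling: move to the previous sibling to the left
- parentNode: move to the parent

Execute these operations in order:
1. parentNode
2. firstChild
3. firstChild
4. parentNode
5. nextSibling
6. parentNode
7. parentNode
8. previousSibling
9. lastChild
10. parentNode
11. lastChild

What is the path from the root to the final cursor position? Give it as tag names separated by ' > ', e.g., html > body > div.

After 1 (parentNode): section (no-op, stayed)
After 2 (firstChild): h2
After 3 (firstChild): span
After 4 (parentNode): h2
After 5 (nextSibling): div
After 6 (parentNode): section
After 7 (parentNode): section (no-op, stayed)
After 8 (previousSibling): section (no-op, stayed)
After 9 (lastChild): form
After 10 (parentNode): section
After 11 (lastChild): form

Answer: section > form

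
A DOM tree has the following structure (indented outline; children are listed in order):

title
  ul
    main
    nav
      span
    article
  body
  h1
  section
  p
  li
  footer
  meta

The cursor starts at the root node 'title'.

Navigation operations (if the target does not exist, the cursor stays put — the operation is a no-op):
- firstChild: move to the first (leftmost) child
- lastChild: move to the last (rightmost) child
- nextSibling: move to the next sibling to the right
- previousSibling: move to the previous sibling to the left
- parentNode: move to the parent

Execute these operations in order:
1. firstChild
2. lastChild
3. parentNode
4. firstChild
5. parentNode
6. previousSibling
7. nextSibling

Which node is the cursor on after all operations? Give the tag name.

Answer: body

Derivation:
After 1 (firstChild): ul
After 2 (lastChild): article
After 3 (parentNode): ul
After 4 (firstChild): main
After 5 (parentNode): ul
After 6 (previousSibling): ul (no-op, stayed)
After 7 (nextSibling): body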